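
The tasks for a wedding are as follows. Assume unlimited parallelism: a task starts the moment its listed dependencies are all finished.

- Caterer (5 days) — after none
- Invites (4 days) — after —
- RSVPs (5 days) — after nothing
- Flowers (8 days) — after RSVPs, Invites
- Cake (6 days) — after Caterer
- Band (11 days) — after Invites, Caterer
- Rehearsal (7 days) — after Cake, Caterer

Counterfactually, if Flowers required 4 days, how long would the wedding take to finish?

18

Baseline: Caterer→Cake→Rehearsal = 5+6+7 = 18 → 18 days.
Flowers has 5 days of float (longest path through it is 13).
That remains the longest chain; total 18 days.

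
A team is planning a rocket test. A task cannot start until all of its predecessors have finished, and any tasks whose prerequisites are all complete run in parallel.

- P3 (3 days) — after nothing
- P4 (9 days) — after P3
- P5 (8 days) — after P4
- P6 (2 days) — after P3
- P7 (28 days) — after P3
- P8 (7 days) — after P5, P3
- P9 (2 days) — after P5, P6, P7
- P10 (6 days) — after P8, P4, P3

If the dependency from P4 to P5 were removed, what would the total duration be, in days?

33

With the dependency in place, P3→P4→P5→P8→P10 = 3+9+8+7+6 = 33 sets the finish at 33 days.
Without P4→P5, P5's earliest start moves from 12 to 0.
After: P3→P7→P9 = 3+28+2 = 33 → 33 days.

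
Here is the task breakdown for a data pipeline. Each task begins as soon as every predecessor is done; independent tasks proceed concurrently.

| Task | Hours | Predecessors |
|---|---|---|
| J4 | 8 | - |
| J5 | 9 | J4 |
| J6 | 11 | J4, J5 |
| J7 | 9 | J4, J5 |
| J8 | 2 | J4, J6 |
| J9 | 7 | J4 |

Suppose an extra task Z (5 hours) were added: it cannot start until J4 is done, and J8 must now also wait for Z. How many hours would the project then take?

Originally the project takes 30 hours.
With Z inserted, J8 now waits for max(J4, J6, Z).
New critical path: J4→J5→J6→J8 = 8+9+11+2 = 30 ⇒ 30 hours.

30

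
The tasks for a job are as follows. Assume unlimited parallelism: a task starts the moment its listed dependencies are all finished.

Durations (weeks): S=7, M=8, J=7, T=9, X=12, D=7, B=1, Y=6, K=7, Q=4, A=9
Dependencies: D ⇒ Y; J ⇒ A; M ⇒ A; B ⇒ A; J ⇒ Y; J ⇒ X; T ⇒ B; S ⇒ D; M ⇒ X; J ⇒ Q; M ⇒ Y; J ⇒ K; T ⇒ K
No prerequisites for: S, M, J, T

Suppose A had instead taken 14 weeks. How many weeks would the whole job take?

Critical path before the change: S→D→Y = 7+7+6 = 20 giving 20 weeks.
A has 1 week of float (longest path through it is 19).
The binding chain switches to T→B→A = 9+1+14 = 24; finish 24 weeks.

24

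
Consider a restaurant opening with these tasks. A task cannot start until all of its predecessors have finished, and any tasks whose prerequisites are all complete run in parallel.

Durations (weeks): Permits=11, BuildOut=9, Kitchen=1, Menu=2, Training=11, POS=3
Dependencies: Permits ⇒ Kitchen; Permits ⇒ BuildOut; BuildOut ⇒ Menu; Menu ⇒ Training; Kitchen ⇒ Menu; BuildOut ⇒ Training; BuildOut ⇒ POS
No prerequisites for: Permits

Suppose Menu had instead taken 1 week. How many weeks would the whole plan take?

32

The binding path is Permits→BuildOut→Menu→Training = 11+9+2+11 = 33; finish at 33 weeks.
Since Menu is critical, the -1 change carries straight to that chain (now 32 weeks).
No other chain overtakes it, so the finish is 32 weeks.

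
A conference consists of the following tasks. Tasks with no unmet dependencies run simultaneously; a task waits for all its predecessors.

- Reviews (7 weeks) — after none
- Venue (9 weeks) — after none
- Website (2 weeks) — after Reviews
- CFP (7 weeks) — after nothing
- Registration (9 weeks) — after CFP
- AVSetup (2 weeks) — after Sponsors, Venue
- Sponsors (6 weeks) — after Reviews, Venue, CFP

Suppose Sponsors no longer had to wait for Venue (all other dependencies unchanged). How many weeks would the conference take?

16

Original critical path: Venue→Sponsors→AVSetup = 9+6+2 = 17 ⇒ 17 weeks.
Without Venue→Sponsors, Sponsors's earliest start moves from 9 to 7.
New critical path: CFP→Registration = 7+9 = 16 ⇒ 16 weeks.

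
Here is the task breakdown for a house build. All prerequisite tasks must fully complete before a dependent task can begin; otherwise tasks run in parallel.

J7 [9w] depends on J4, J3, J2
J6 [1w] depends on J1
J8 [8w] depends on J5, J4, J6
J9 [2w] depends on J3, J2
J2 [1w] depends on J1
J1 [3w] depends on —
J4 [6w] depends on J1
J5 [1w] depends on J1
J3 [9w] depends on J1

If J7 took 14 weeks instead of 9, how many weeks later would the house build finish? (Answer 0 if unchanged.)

5

Critical path before the change: J1→J3→J7 = 3+9+9 = 21 giving 21 weeks.
J7 is on the critical path; changing it to 14 makes that path 26 weeks.
No other chain overtakes it, so the finish is 26 weeks.
Change in finish: 26 − 21 = +5 weeks.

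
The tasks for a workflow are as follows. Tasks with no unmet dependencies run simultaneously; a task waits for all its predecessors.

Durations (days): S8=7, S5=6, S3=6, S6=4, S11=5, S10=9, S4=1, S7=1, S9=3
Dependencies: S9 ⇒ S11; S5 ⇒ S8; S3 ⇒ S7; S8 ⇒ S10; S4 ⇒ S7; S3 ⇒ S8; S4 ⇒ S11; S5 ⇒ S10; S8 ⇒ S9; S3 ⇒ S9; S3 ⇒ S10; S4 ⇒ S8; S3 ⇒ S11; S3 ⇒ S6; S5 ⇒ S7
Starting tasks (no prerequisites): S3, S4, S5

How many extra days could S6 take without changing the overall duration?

12

S3→S8→S10 = 6+7+9 = 22 sets the makespan at 22 days.
The longest chain containing S6 totals 10 days.
Float = 22 − 10 = 12.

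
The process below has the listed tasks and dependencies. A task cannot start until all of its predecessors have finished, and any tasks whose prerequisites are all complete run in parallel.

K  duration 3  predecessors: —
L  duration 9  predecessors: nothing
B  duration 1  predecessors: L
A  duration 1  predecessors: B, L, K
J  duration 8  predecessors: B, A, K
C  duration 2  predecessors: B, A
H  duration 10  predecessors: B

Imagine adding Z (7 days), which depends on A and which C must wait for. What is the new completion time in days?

Originally the job takes 20 days.
With Z inserted, C now waits for max(B, A, Z).
New critical path: L→B→A→Z→C = 9+1+1+7+2 = 20 ⇒ 20 days.

20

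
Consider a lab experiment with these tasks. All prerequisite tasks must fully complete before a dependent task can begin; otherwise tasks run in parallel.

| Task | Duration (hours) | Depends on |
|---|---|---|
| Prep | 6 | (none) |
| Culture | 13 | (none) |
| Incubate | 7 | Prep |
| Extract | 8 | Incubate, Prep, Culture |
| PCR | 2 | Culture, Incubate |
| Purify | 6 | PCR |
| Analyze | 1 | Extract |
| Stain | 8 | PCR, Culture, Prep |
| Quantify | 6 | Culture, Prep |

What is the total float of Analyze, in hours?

1

The longest chain is Prep→Incubate→PCR→Stain = 6+7+2+8 = 23; overall finish 23 hours.
Analyze finishes as early as 22 and must finish by 23.
Slack of Analyze = 22 − 21 = 1 hour.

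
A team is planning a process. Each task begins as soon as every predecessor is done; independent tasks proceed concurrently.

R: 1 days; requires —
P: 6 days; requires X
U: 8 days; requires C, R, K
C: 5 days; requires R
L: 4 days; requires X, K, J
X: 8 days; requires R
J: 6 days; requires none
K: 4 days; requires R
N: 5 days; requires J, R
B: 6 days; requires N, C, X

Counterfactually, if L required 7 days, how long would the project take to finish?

Actual critical path: J→N→B = 6+5+6 = 17 ⇒ 17 days.
L has 4 days of float (longest path through it is 13).
That remains the longest chain; total 17 days.

17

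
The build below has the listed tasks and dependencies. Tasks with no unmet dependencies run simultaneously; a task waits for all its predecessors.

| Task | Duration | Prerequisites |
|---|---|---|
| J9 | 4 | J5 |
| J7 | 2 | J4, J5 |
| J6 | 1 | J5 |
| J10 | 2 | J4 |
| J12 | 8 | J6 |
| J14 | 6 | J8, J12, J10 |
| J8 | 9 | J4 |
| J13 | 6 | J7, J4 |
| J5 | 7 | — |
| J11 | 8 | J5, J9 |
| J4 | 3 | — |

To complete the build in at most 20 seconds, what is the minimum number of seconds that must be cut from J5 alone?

2

Current finish: 22 seconds; target: 20.
J5 is on every critical path, so each second cut from J5 cuts the finish by one (this holds down to a finish of 18).
Need 22 − 20 = 2 seconds off J5 → J5 becomes 5 seconds, finish becomes 20.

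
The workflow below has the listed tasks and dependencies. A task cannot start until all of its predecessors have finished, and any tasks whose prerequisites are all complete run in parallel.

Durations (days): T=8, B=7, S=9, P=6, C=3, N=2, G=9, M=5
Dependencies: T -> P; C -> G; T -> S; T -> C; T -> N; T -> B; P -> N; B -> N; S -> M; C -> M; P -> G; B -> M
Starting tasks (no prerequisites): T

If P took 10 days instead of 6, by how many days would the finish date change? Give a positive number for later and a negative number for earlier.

Baseline: T→P→G = 8+6+9 = 23 → 23 days.
P lies on that path, so at 10 days the path becomes 27 days.
No other chain overtakes it, so the finish is 27 days.
Change in finish: 27 − 23 = +4 days.

4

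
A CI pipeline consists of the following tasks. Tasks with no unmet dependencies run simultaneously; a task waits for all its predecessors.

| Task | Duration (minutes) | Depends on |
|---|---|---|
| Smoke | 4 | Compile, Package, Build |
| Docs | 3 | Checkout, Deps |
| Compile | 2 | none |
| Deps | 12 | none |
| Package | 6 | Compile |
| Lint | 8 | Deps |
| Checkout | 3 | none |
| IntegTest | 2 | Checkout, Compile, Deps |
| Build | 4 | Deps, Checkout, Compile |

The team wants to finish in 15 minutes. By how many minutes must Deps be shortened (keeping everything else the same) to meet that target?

Current finish: 20 minutes; target: 15.
Deps is on every critical path, so each minute cut from Deps cuts the finish by one (this holds down to a finish of 12).
Need 20 − 15 = 5 minutes off Deps → Deps becomes 7 minutes, finish becomes 15.

5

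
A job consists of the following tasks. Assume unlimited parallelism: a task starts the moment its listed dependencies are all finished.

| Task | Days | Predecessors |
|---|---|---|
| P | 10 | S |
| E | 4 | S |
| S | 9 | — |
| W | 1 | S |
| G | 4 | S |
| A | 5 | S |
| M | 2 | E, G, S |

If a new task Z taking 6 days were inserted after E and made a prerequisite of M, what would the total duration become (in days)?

Originally the job takes 19 days.
With Z inserted, M now waits for max(E, G, S, Z).
New critical path: S→E→Z→M = 9+4+6+2 = 21 ⇒ 21 days.

21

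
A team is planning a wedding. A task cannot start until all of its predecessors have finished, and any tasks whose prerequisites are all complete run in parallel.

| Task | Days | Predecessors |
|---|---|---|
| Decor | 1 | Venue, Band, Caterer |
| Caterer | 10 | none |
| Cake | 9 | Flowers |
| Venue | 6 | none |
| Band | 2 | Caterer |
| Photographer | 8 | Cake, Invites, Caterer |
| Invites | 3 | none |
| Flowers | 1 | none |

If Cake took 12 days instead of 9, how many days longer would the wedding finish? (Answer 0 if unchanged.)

3

The binding path is Flowers→Cake→Photographer = 1+9+8 = 18; finish at 18 days.
Cake is on the critical path; changing it to 12 makes that path 21 days.
The critical path is still Flowers→Cake→Photographer; finish is now 21 days.
Change in finish: 21 − 18 = +3 days.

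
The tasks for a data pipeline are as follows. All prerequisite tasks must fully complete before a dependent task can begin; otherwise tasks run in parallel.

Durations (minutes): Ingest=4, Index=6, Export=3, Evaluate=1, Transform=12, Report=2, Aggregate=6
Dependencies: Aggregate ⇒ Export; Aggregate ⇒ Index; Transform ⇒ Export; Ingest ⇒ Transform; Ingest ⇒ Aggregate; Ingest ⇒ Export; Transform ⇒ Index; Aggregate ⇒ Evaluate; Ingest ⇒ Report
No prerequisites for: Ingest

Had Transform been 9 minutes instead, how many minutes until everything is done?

19

Actual critical path: Ingest→Transform→Index = 4+12+6 = 22 ⇒ 22 minutes.
Transform is on the critical path; changing it to 9 makes that path 19 minutes.
No other chain overtakes it, so the finish is 19 minutes.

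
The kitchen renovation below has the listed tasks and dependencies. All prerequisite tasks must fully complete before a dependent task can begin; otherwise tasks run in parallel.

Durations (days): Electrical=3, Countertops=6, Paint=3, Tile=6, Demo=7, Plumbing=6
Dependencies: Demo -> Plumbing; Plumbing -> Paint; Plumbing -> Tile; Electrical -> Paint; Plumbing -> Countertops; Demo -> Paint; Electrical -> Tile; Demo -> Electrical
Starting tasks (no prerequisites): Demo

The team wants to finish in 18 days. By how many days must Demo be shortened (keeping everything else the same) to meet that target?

1

Current finish: 19 days; target: 18.
Demo is on every critical path, so each day cut from Demo cuts the finish by one (this holds down to a finish of 13).
Need 19 − 18 = 1 day off Demo → Demo becomes 6 days, finish becomes 18.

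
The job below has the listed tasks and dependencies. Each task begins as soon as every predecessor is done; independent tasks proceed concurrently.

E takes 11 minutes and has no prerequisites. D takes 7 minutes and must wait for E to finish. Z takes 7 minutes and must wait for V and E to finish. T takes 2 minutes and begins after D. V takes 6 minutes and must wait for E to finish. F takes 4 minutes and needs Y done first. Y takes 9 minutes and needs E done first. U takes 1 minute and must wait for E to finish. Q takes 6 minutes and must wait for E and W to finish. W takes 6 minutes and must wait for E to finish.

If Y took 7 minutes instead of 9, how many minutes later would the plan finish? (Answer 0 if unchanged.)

0

Baseline: E→Y→F = 11+9+4 = 24 → 24 minutes.
Y is on the critical path; changing it to 7 makes that path 22 minutes.
The binding chain switches to E→V→Z = 11+6+7 = 24; finish 24 minutes.
Change in finish: 24 − 24 = +0 minutes.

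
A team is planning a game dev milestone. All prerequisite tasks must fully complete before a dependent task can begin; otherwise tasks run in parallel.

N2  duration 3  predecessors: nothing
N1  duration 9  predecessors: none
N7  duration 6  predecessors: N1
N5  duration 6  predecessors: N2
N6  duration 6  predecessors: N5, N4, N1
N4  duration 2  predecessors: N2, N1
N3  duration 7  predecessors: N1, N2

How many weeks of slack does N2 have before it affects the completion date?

2

The longest chain is N1→N4→N6 = 9+2+6 = 17; overall finish 17 weeks.
Longest path through N2: 15 weeks (earliest finish 3, latest finish 5).
Float = 17 − 15 = 2.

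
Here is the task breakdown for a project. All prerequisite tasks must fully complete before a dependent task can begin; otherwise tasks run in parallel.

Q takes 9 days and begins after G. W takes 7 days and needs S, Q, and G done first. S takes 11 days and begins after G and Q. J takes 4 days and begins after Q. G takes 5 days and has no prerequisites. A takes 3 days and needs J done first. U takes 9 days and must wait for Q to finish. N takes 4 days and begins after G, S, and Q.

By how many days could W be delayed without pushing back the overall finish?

0

The longest chain is G→Q→S→W = 5+9+11+7 = 32; overall finish 32 days.
W finishes as early as 32 and must finish by 32.
So W can slip 32 − 32 = 0 days.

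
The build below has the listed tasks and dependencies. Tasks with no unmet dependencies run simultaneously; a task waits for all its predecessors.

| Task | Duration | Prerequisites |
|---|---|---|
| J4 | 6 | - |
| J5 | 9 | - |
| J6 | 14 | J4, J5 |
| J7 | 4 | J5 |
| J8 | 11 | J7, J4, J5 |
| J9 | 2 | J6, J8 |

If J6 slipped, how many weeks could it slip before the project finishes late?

J5→J7→J8→J9 = 9+4+11+2 = 26 sets the makespan at 26 weeks.
Longest path through J6: 25 weeks (earliest finish 23, latest finish 24).
Slack of J6 = 10 − 9 = 1 week.

1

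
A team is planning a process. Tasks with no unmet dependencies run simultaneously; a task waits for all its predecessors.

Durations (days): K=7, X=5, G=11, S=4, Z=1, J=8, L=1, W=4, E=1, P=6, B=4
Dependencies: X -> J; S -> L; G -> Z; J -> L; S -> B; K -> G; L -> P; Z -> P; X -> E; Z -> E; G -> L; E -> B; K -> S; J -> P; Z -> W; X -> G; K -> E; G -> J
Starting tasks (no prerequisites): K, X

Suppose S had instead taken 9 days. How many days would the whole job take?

33

As given, the longest chain is K→G→J→L→P = 7+11+8+1+6 = 33, so the finish is 33 days.
S is off the critical path — its longest chain is 18 days, giving 15 of slack.
No other chain overtakes it, so the finish is 33 days.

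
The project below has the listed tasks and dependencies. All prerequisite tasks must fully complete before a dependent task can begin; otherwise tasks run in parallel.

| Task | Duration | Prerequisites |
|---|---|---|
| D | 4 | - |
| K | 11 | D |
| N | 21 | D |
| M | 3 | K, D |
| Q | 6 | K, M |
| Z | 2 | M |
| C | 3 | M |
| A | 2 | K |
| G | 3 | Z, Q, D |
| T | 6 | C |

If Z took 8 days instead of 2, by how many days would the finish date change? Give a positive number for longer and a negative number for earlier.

2

Baseline: D→K→M→Q→G = 4+11+3+6+3 = 27 → 27 days.
Z has 4 days of float (longest path through it is 23).
The binding chain switches to D→K→M→Z→G = 4+11+3+8+3 = 29; finish 29 days.
Change in finish: 29 − 27 = +2 days.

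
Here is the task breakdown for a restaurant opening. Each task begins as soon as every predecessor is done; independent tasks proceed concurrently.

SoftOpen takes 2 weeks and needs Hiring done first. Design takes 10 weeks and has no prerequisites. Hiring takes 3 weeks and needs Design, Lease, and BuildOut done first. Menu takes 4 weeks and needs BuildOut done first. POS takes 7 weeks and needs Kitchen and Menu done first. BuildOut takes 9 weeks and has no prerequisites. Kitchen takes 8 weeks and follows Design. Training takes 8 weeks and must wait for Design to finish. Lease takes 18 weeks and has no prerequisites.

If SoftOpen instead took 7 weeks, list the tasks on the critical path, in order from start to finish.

Actual critical path: Design→Kitchen→POS = 10+8+7 = 25 ⇒ 25 weeks.
SoftOpen is off the critical path — its longest chain is 23 weeks, giving 2 of slack.
Now Lease→Hiring→SoftOpen = 18+3+7 = 28 is longest, so the finish becomes 28 weeks.

Lease, Hiring, SoftOpen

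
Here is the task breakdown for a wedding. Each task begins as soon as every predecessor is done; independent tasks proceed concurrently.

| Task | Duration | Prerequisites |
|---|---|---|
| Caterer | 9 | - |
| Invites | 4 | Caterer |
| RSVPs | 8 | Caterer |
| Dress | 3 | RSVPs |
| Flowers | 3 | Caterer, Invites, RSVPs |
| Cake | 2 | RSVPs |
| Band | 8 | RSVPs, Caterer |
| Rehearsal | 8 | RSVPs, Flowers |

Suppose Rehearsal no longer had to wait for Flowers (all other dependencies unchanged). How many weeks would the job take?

Original critical path: Caterer→RSVPs→Flowers→Rehearsal = 9+8+3+8 = 28 ⇒ 28 weeks.
Without Flowers→Rehearsal, Rehearsal's earliest start moves from 20 to 17.
New critical path: Caterer→RSVPs→Band = 9+8+8 = 25 ⇒ 25 weeks.

25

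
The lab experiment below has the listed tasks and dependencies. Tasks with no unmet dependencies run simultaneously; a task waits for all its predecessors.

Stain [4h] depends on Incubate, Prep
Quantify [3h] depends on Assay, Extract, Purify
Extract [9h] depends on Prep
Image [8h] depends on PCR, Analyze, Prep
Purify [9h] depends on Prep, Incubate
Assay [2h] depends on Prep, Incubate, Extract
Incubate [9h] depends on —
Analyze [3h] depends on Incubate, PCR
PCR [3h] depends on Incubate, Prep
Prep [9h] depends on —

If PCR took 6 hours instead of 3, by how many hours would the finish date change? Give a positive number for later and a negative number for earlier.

Baseline: Incubate→PCR→Analyze→Image = 9+3+3+8 = 23 → 23 hours.
PCR is on the critical path; changing it to 6 makes that path 26 hours.
New critical path: Prep→PCR→Analyze→Image = 9+6+3+8 = 26 ⇒ 26 hours.
Change in finish: 26 − 23 = +3 hours.

3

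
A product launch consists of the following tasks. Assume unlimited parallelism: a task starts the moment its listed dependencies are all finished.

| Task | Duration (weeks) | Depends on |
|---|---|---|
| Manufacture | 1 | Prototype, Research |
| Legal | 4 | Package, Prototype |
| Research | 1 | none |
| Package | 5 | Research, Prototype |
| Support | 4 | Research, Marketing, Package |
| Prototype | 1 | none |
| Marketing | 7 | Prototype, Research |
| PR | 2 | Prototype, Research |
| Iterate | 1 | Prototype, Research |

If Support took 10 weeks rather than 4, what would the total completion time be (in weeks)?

Actual critical path: Research→Marketing→Support = 1+7+4 = 12 ⇒ 12 weeks.
Since Support is critical, the +6 change carries straight to that chain (now 18 weeks).
The critical path is still Research→Marketing→Support; finish is now 18 weeks.

18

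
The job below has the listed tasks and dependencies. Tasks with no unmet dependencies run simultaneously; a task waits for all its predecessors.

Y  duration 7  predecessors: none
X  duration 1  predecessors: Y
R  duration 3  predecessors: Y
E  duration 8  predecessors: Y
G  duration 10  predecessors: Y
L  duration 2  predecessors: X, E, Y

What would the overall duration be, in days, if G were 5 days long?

17

Critical path before the change: Y→G = 7+10 = 17 giving 17 days.
G is on the critical path; changing it to 5 makes that path 12 days.
The binding chain switches to Y→E→L = 7+8+2 = 17; finish 17 days.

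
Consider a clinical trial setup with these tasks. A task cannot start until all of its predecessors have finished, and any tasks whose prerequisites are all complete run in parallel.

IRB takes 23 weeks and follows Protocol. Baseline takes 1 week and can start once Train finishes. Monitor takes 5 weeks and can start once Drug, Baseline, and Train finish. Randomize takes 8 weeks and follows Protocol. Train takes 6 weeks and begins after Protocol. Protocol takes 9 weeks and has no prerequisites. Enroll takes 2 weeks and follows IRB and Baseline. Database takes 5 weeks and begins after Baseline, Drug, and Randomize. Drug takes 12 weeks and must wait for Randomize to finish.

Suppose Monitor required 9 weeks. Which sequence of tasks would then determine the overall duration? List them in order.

Protocol, Randomize, Drug, Monitor

Critical path before the change: Protocol→Randomize→Drug→Monitor = 9+8+12+5 = 34 giving 34 weeks.
Since Monitor is critical, the +4 change carries straight to that chain (now 38 weeks).
That remains the longest chain; total 38 weeks.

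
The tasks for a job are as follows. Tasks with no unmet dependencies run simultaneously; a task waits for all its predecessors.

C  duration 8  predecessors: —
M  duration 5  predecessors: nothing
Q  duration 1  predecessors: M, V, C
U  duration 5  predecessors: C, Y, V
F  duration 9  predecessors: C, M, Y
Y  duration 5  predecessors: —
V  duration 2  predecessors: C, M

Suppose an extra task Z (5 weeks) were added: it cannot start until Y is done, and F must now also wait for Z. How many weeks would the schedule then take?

19

Originally the schedule takes 17 weeks.
With Z inserted, F now waits for max(C, M, Y, Z).
New critical path: Y→Z→F = 5+5+9 = 19 ⇒ 19 weeks.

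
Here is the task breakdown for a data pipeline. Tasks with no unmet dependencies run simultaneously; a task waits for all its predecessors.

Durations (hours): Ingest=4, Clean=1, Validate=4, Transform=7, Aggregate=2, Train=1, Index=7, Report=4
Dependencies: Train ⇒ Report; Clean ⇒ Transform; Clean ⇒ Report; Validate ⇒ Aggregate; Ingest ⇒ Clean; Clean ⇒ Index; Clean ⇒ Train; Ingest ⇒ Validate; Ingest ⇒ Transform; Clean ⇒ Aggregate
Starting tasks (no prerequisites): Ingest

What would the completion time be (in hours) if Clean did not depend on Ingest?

With the dependency in place, Ingest→Clean→Transform = 4+1+7 = 12 sets the finish at 12 hours.
Without Ingest→Clean, Clean's earliest start moves from 4 to 0.
The longest chain is now Ingest→Transform = 4+7 = 11, so the project takes 11 hours.

11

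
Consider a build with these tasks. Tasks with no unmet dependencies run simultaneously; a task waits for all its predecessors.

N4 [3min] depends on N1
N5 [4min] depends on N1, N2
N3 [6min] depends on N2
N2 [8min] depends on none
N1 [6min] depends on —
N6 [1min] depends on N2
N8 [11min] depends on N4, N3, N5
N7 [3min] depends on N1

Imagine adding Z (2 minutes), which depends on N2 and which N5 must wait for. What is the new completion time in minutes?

25

Originally the schedule takes 25 minutes.
With Z inserted, N5 now waits for max(N1, N2, Z).
New critical path: N2→Z→N5→N8 = 8+2+4+11 = 25 ⇒ 25 minutes.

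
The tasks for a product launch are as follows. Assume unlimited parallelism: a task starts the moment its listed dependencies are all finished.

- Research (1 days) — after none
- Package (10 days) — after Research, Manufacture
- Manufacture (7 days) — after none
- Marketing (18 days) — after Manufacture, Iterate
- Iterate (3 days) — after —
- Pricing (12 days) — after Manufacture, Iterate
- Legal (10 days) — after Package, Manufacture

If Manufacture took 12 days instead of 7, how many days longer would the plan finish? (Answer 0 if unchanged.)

Actual critical path: Manufacture→Package→Legal = 7+10+10 = 27 ⇒ 27 days.
Manufacture is on the critical path; changing it to 12 makes that path 32 days.
The critical path is still Manufacture→Package→Legal; finish is now 32 days.
Change in finish: 32 − 27 = +5 days.

5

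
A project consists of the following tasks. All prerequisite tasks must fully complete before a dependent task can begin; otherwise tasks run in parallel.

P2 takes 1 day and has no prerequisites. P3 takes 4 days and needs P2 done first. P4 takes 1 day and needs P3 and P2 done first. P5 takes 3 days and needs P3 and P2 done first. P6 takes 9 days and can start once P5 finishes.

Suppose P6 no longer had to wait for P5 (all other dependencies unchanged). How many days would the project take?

Before: longest chain P2→P3→P5→P6 = 1+4+3+9 = 17, finish 17.
Without P5→P6, P6's earliest start moves from 8 to 0.
After: P6 = 9 = 9 → 9 days.

9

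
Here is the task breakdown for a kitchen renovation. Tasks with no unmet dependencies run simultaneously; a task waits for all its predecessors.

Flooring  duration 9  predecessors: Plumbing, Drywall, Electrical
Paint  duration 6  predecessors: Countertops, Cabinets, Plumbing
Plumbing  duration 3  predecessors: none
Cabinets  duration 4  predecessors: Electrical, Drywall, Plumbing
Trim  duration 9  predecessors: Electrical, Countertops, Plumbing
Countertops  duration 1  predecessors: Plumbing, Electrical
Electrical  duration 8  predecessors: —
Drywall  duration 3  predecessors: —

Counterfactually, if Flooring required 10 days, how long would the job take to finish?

As given, the longest chain is Electrical→Cabinets→Paint = 8+4+6 = 18, so the finish is 18 days.
The longest path through Flooring is only 17 days, so Flooring has float 1.
Now Electrical→Flooring = 8+10 = 18 is longest, so the finish becomes 18 days.

18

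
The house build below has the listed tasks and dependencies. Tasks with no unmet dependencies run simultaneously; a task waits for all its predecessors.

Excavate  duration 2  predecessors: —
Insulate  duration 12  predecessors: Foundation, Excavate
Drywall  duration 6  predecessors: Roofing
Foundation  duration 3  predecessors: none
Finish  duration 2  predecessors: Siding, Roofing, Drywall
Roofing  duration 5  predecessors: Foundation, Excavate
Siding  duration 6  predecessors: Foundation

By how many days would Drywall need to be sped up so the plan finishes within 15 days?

Current finish: 16 days; target: 15.
Drywall is on every critical path, so each day cut from Drywall cuts the finish by one (this holds down to a finish of 15).
Need 16 − 15 = 1 day off Drywall → Drywall becomes 5 days, finish becomes 15.

1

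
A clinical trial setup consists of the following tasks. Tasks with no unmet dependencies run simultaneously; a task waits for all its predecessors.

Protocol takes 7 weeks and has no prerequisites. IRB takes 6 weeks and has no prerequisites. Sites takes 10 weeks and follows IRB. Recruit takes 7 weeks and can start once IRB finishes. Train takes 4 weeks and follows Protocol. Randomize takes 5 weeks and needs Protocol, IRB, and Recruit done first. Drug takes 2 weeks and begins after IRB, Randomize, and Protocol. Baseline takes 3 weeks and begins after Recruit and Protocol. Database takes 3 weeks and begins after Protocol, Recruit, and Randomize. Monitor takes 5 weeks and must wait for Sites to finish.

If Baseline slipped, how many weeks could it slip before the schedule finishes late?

5

Critical path: IRB→Sites→Monitor = 6+10+5 = 21, so the finish is 21 weeks.
Baseline finishes as early as 16 and must finish by 21.
So Baseline can slip 21 − 16 = 5 weeks.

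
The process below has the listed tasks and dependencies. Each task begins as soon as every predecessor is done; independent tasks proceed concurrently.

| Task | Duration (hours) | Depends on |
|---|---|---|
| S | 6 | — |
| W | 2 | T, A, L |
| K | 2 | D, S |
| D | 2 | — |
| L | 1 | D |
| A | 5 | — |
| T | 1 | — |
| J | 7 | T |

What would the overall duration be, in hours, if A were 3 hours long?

Baseline: S→K = 6+2 = 8 → 8 hours.
A is off the critical path — its longest chain is 7 hours, giving 1 of slack.
The critical path is still S→K; finish is now 8 hours.

8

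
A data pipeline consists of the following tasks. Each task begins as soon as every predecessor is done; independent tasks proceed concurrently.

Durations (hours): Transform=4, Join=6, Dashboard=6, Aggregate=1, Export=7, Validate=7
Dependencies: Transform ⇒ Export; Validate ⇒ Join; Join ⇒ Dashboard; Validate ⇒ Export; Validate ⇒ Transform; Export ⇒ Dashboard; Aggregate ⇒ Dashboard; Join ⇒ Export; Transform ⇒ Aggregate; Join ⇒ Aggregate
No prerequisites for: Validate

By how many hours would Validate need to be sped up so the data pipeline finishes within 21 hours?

5

Current finish: 26 hours; target: 21.
Validate is on every critical path, so each hour cut from Validate cuts the finish by one (this holds down to a finish of 20).
Need 26 − 21 = 5 hours off Validate → Validate becomes 2 hours, finish becomes 21.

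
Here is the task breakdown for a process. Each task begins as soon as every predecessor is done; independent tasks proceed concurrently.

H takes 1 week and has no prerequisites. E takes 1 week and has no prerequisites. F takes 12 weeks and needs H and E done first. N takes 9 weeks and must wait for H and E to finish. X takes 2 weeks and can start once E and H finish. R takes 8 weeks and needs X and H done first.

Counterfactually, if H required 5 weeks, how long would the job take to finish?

The binding path is H→F = 1+12 = 13; finish at 13 weeks.
H lies on that path, so at 5 weeks the path becomes 17 weeks.
The critical path is still H→F; finish is now 17 weeks.

17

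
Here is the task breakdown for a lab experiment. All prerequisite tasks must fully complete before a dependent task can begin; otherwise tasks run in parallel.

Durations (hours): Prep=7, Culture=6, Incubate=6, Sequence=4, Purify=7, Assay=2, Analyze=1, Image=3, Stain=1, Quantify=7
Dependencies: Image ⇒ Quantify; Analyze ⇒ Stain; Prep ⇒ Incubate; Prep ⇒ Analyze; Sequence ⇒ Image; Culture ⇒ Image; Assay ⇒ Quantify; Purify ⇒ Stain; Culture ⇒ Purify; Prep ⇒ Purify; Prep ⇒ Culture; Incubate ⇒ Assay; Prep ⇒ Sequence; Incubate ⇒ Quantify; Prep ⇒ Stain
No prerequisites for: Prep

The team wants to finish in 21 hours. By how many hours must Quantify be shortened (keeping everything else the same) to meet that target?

2

Current finish: 23 hours; target: 21.
Quantify is on every critical path, so each hour cut from Quantify cuts the finish by one (this holds down to a finish of 21).
Need 23 − 21 = 2 hours off Quantify → Quantify becomes 5 hours, finish becomes 21.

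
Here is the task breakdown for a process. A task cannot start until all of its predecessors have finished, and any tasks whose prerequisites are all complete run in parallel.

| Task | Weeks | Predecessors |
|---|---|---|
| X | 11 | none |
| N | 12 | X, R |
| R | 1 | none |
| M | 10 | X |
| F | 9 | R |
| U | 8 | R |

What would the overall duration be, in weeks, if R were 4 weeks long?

23

Baseline: X→N = 11+12 = 23 → 23 weeks.
The longest path through R is only 13 weeks, so R has float 10.
That remains the longest chain; total 23 weeks.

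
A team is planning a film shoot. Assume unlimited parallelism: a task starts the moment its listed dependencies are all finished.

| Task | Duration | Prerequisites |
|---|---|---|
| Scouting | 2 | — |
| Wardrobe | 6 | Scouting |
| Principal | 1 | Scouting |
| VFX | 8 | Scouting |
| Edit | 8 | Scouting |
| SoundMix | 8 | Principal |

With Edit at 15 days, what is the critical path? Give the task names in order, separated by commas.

As given, the longest chain is Scouting→Principal→SoundMix = 2+1+8 = 11, so the finish is 11 days.
Edit has 1 day of float (longest path through it is 10).
Now Scouting→Edit = 2+15 = 17 is longest, so the finish becomes 17 days.

Scouting, Edit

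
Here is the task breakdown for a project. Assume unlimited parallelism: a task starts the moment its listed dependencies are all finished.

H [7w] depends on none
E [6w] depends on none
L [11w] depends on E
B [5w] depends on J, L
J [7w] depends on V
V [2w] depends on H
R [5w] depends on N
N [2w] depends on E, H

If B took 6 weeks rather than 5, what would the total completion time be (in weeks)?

Actual critical path: E→L→B = 6+11+5 = 22 ⇒ 22 weeks.
B is on the critical path; changing it to 6 makes that path 23 weeks.
No other chain overtakes it, so the finish is 23 weeks.

23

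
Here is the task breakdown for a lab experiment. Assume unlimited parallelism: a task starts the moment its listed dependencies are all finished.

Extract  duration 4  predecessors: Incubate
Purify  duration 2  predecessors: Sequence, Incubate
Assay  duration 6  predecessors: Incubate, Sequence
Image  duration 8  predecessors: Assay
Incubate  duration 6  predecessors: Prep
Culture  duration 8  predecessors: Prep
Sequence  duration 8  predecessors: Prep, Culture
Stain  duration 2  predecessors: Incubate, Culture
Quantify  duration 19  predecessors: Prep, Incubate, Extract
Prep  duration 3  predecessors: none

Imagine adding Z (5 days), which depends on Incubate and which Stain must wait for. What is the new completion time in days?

33

Originally the lab experiment takes 33 days.
With Z inserted, Stain now waits for max(Incubate, Culture, Z).
New critical path: Prep→Culture→Sequence→Assay→Image = 3+8+8+6+8 = 33 ⇒ 33 days.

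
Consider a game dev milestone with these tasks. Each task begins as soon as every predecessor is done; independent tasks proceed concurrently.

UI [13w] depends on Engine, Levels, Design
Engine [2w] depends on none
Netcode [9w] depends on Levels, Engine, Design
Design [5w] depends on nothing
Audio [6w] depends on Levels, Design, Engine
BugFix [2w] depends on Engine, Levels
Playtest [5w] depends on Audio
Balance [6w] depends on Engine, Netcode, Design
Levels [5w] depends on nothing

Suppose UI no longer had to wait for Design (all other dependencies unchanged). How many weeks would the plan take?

20

Before: longest chain Design→Netcode→Balance = 5+9+6 = 20, finish 20.
Dropping Design→UI doesn't change UI's earliest start (5); another predecessor still binds.
New critical path: Design→Netcode→Balance = 5+9+6 = 20 ⇒ 20 weeks.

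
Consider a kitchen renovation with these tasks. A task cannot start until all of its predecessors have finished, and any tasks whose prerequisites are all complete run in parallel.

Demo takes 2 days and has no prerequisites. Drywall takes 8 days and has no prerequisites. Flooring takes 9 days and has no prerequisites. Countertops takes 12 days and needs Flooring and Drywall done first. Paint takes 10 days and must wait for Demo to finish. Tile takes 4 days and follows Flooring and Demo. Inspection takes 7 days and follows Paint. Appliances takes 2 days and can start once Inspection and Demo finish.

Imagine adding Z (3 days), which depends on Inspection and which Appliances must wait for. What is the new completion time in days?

Originally the job takes 21 days.
With Z inserted, Appliances now waits for max(Inspection, Demo, Z).
New critical path: Demo→Paint→Inspection→Z→Appliances = 2+10+7+3+2 = 24 ⇒ 24 days.

24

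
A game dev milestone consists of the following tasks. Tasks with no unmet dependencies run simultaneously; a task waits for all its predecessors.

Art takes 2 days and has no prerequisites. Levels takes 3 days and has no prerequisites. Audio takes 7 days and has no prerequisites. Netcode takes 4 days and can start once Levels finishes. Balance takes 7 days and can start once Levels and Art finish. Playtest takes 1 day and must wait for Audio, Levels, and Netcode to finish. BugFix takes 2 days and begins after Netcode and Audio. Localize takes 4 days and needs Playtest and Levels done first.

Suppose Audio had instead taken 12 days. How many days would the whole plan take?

Actual critical path: Audio→Playtest→Localize = 7+1+4 = 12 ⇒ 12 days.
Since Audio is critical, the +5 change carries straight to that chain (now 17 days).
No other chain overtakes it, so the finish is 17 days.

17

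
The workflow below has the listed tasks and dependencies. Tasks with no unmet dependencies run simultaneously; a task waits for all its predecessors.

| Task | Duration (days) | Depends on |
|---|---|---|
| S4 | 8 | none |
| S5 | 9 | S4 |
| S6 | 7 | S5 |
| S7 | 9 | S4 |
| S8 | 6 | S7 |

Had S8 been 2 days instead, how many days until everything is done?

24

Critical path before the change: S4→S5→S6 = 8+9+7 = 24 giving 24 days.
S8 is off the critical path — its longest chain is 23 days, giving 1 of slack.
That remains the longest chain; total 24 days.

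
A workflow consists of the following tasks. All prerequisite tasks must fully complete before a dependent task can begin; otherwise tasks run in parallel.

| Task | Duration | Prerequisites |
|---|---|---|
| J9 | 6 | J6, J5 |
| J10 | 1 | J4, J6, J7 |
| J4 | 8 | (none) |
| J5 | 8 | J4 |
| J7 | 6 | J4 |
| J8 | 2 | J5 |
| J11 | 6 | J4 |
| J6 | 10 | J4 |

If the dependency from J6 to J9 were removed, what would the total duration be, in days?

Before: longest chain J4→J6→J9 = 8+10+6 = 24, finish 24.
Without J6→J9, J9's earliest start moves from 18 to 16.
After: J4→J5→J9 = 8+8+6 = 22 → 22 days.

22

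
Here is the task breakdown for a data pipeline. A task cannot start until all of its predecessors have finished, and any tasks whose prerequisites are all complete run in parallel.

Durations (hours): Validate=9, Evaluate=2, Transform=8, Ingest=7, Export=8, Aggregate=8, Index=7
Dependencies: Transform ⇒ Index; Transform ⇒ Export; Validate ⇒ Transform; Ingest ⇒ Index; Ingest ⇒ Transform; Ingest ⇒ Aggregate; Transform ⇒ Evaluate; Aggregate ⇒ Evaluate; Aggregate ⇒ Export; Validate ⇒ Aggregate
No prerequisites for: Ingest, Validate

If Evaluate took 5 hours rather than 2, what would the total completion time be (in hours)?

25

The binding path is Validate→Transform→Export = 9+8+8 = 25; finish at 25 hours.
Evaluate has 6 hours of float (longest path through it is 19).
That remains the longest chain; total 25 hours.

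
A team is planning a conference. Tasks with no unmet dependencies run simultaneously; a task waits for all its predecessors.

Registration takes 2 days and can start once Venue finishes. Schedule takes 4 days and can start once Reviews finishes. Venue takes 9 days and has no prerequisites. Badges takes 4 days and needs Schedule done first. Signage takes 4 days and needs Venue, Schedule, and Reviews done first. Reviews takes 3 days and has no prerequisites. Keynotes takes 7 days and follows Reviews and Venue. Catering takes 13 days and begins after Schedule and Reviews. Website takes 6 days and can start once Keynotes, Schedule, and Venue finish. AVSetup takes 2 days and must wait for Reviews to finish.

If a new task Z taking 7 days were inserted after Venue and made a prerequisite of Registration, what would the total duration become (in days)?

Originally the plan takes 22 days.
With Z inserted, Registration now waits for max(Venue, Z).
New critical path: Venue→Keynotes→Website = 9+7+6 = 22 ⇒ 22 days.

22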